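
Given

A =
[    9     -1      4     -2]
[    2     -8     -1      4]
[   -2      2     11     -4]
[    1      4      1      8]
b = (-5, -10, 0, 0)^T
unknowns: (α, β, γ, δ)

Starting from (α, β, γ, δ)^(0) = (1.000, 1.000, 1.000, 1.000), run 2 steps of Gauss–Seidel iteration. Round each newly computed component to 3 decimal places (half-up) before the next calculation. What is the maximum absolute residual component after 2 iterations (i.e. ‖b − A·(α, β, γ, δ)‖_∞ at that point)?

1.923

Iteration 1:
  α = (-5 - (-1)·1.000 - (4)·1.000 - (-2)·1.000) / (9) = -0.667
  β = (-10 - (2)·-0.667 - (-1)·1.000 - (4)·1.000) / (-8) = 1.458
  γ = (0 - (-2)·-0.667 - (2)·1.458 - (-4)·1.000) / (11) = -0.023
  δ = (0 - (1)·-0.667 - (4)·1.458 - (1)·-0.023) / (8) = -0.643
Iteration 2:
  α = (-5 - (-1)·1.458 - (4)·-0.023 - (-2)·-0.643) / (9) = -0.526
  β = (-10 - (2)·-0.526 - (-1)·-0.023 - (4)·-0.643) / (-8) = 0.800
  γ = (0 - (-2)·-0.526 - (2)·0.800 - (-4)·-0.643) / (11) = -0.475
  δ = (0 - (1)·-0.526 - (4)·0.800 - (1)·-0.475) / (8) = -0.275
Residual b − A·x = (1.884, -1.923, 1.473, 0.001); ∞-norm = 1.923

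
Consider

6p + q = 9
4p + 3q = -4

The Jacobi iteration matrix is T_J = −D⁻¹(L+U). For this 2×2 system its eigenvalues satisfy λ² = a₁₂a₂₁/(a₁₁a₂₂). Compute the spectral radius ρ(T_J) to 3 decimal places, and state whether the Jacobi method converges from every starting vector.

a₁₂a₂₁/(a₁₁a₂₂) = (1)·(4) / ((6)·(3)) = 0.222222
ρ = √|0.222222| = √0.222222 = 0.471
ρ < 1, so Jacobi converges

0.471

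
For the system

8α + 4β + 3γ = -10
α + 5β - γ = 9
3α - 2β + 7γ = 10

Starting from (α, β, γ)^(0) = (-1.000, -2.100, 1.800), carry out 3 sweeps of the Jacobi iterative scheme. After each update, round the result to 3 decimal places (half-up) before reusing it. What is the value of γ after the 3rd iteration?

3.308

Iteration 1:
  α = (-10 - (4)·-2.100 - (3)·1.800) / (8) = -0.875
  β = (9 - (1)·-1.000 - (-1)·1.800) / (5) = 2.360
  γ = (10 - (3)·-1.000 - (-2)·-2.100) / (7) = 1.257
Iteration 2:
  α = (-10 - (4)·2.360 - (3)·1.257) / (8) = -2.901
  β = (9 - (1)·-0.875 - (-1)·1.257) / (5) = 2.226
  γ = (10 - (3)·-0.875 - (-2)·2.360) / (7) = 2.478
Iteration 3:
  α = (-10 - (4)·2.226 - (3)·2.478) / (8) = -3.292
  β = (9 - (1)·-2.901 - (-1)·2.478) / (5) = 2.876
  γ = (10 - (3)·-2.901 - (-2)·2.226) / (7) = 3.308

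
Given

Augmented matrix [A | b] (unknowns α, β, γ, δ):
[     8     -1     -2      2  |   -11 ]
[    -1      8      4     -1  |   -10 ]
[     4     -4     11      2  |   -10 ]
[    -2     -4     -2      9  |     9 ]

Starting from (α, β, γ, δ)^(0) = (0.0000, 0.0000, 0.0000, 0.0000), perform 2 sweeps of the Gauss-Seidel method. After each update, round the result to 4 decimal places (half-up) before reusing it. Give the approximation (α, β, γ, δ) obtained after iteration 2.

Iteration 1:
  α = (-11 - (-1)·0.0000 - (-2)·0.0000 - (2)·0.0000) / (8) = -1.3750
  β = (-10 - (-1)·-1.3750 - (4)·0.0000 - (-1)·0.0000) / (8) = -1.4219
  γ = (-10 - (4)·-1.3750 - (-4)·-1.4219 - (2)·0.0000) / (11) = -0.9261
  δ = (9 - (-2)·-1.3750 - (-4)·-1.4219 - (-2)·-0.9261) / (9) = -0.1433
Iteration 2:
  α = (-11 - (-1)·-1.4219 - (-2)·-0.9261 - (2)·-0.1433) / (8) = -1.7484
  β = (-10 - (-1)·-1.7484 - (4)·-0.9261 - (-1)·-0.1433) / (8) = -1.0234
  γ = (-10 - (4)·-1.7484 - (-4)·-1.0234 - (2)·-0.1433) / (11) = -0.6194
  δ = (9 - (-2)·-1.7484 - (-4)·-1.0234 - (-2)·-0.6194) / (9) = 0.0190

(-1.7484, -1.0234, -0.6194, 0.0190)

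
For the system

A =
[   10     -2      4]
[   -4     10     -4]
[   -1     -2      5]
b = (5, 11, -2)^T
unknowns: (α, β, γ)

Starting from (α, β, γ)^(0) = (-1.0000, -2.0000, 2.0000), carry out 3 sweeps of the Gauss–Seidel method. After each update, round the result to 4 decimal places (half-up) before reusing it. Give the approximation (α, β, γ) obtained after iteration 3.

Iteration 1:
  α = (5 - (-2)·-2.0000 - (4)·2.0000) / (10) = -0.7000
  β = (11 - (-4)·-0.7000 - (-4)·2.0000) / (10) = 1.6200
  γ = (-2 - (-1)·-0.7000 - (-2)·1.6200) / (5) = 0.1080
Iteration 2:
  α = (5 - (-2)·1.6200 - (4)·0.1080) / (10) = 0.7808
  β = (11 - (-4)·0.7808 - (-4)·0.1080) / (10) = 1.4555
  γ = (-2 - (-1)·0.7808 - (-2)·1.4555) / (5) = 0.3384
Iteration 3:
  α = (5 - (-2)·1.4555 - (4)·0.3384) / (10) = 0.6557
  β = (11 - (-4)·0.6557 - (-4)·0.3384) / (10) = 1.4976
  γ = (-2 - (-1)·0.6557 - (-2)·1.4976) / (5) = 0.3302

(0.6557, 1.4976, 0.3302)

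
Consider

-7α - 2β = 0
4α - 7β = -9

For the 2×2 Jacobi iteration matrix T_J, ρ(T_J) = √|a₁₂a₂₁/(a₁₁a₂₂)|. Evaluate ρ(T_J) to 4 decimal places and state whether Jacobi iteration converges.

a₁₂a₂₁/(a₁₁a₂₂) = (-2)·(4) / ((-7)·(-7)) = -0.163265
ρ = √|-0.163265| = √0.163265 = 0.4041
ρ < 1, so Jacobi converges

0.4041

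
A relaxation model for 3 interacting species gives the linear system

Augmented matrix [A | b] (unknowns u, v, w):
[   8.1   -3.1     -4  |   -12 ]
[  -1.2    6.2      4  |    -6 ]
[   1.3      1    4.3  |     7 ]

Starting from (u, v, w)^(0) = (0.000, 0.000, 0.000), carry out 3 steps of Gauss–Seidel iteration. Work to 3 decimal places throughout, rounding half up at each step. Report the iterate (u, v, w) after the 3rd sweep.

Iteration 1:
  u = (-12 - (-3.1)·0.000 - (-4)·0.000) / (8.1) = -1.481
  v = (-6 - (-1.2)·-1.481 - (4)·0.000) / (6.2) = -1.254
  w = (7 - (1.3)·-1.481 - (1)·-1.254) / (4.3) = 2.367
Iteration 2:
  u = (-12 - (-3.1)·-1.254 - (-4)·2.367) / (8.1) = -0.793
  v = (-6 - (-1.2)·-0.793 - (4)·2.367) / (6.2) = -2.648
  w = (7 - (1.3)·-0.793 - (1)·-2.648) / (4.3) = 2.483
Iteration 3:
  u = (-12 - (-3.1)·-2.648 - (-4)·2.483) / (8.1) = -1.269
  v = (-6 - (-1.2)·-1.269 - (4)·2.483) / (6.2) = -2.815
  w = (7 - (1.3)·-1.269 - (1)·-2.815) / (4.3) = 2.666

(-1.269, -2.815, 2.666)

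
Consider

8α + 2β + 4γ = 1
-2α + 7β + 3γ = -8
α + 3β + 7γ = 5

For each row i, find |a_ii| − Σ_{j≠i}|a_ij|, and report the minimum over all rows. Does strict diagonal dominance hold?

2

row 1: |8| − (2+4) = 2
row 2: |7| − (2+3) = 2
row 3: |7| − (1+3) = 3
minimum over rows = 2 → strictly diagonally dominant (convergence guaranteed)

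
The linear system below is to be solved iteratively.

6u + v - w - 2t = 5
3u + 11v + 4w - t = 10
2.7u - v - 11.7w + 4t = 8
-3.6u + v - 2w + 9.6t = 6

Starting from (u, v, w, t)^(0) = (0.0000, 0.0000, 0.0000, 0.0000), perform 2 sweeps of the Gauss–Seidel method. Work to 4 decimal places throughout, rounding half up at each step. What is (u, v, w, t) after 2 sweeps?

(0.8787, 0.9377, -0.3041, 0.7935)

Iteration 1:
  u = (5 - (1)·0.0000 - (-1)·0.0000 - (-2)·0.0000) / (6) = 0.8333
  v = (10 - (3)·0.8333 - (4)·0.0000 - (-1)·0.0000) / (11) = 0.6818
  w = (8 - (2.7)·0.8333 - (-1)·0.6818 - (4)·0.0000) / (-11.7) = -0.5497
  t = (6 - (-3.6)·0.8333 - (1)·0.6818 - (-2)·-0.5497) / (9.6) = 0.7519
Iteration 2:
  u = (5 - (1)·0.6818 - (-1)·-0.5497 - (-2)·0.7519) / (6) = 0.8787
  v = (10 - (3)·0.8787 - (4)·-0.5497 - (-1)·0.7519) / (11) = 0.9377
  w = (8 - (2.7)·0.8787 - (-1)·0.9377 - (4)·0.7519) / (-11.7) = -0.3041
  t = (6 - (-3.6)·0.8787 - (1)·0.9377 - (-2)·-0.3041) / (9.6) = 0.7935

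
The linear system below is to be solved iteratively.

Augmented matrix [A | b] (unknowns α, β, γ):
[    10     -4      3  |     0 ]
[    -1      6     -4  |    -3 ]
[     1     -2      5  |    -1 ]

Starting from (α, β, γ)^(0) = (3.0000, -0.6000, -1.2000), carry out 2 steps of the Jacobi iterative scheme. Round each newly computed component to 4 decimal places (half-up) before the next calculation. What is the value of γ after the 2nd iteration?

-0.5440

Iteration 1:
  α = (0 - (-4)·-0.6000 - (3)·-1.2000) / (10) = 0.1200
  β = (-3 - (-1)·3.0000 - (-4)·-1.2000) / (6) = -0.8000
  γ = (-1 - (1)·3.0000 - (-2)·-0.6000) / (5) = -1.0400
Iteration 2:
  α = (0 - (-4)·-0.8000 - (3)·-1.0400) / (10) = -0.0080
  β = (-3 - (-1)·0.1200 - (-4)·-1.0400) / (6) = -1.1733
  γ = (-1 - (1)·0.1200 - (-2)·-0.8000) / (5) = -0.5440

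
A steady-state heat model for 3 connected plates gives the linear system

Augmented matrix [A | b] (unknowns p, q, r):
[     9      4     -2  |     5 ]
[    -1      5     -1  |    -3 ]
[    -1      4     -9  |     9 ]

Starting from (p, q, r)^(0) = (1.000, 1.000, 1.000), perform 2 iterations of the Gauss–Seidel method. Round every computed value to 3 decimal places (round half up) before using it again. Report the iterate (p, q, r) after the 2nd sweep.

(0.440, -0.749, -1.382)

Iteration 1:
  p = (5 - (4)·1.000 - (-2)·1.000) / (9) = 0.333
  q = (-3 - (-1)·0.333 - (-1)·1.000) / (5) = -0.333
  r = (9 - (-1)·0.333 - (4)·-0.333) / (-9) = -1.185
Iteration 2:
  p = (5 - (4)·-0.333 - (-2)·-1.185) / (9) = 0.440
  q = (-3 - (-1)·0.440 - (-1)·-1.185) / (5) = -0.749
  r = (9 - (-1)·0.440 - (4)·-0.749) / (-9) = -1.382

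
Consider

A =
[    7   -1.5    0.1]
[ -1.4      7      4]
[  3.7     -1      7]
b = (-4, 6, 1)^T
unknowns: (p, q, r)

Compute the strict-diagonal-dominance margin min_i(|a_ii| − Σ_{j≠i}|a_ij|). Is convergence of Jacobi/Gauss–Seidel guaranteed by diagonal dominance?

1.6

row 1: |7| − (1.5+0.1) = 5.4
row 2: |7| − (1.4+4) = 1.6
row 3: |7| − (3.7+1) = 2.3
minimum over rows = 1.6 → strictly diagonally dominant (convergence guaranteed)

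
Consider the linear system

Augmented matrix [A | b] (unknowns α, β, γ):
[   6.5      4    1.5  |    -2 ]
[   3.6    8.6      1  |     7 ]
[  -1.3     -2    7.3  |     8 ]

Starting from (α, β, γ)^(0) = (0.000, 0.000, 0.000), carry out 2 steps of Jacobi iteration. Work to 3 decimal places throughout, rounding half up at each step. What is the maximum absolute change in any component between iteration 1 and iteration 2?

Iteration 1:
  α = (-2 - (4)·0.000 - (1.5)·0.000) / (6.5) = -0.308
  β = (7 - (3.6)·0.000 - (1)·0.000) / (8.6) = 0.814
  γ = (8 - (-1.3)·0.000 - (-2)·0.000) / (7.3) = 1.096
Iteration 2:
  α = (-2 - (4)·0.814 - (1.5)·1.096) / (6.5) = -1.062
  β = (7 - (3.6)·-0.308 - (1)·1.096) / (8.6) = 0.815
  γ = (8 - (-1.3)·-0.308 - (-2)·0.814) / (7.3) = 1.264
Change: (-0.754, 0.001, 0.168) → max |·| = 0.754

0.754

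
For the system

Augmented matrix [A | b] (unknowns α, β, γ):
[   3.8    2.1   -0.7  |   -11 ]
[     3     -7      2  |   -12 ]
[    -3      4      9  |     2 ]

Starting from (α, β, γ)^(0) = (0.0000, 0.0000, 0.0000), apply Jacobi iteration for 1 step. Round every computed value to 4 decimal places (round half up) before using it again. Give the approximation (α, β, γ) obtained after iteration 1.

(-2.8947, 1.7143, 0.2222)

Iteration 1:
  α = (-11 - (2.1)·0.0000 - (-0.7)·0.0000) / (3.8) = -2.8947
  β = (-12 - (3)·0.0000 - (2)·0.0000) / (-7) = 1.7143
  γ = (2 - (-3)·0.0000 - (4)·0.0000) / (9) = 0.2222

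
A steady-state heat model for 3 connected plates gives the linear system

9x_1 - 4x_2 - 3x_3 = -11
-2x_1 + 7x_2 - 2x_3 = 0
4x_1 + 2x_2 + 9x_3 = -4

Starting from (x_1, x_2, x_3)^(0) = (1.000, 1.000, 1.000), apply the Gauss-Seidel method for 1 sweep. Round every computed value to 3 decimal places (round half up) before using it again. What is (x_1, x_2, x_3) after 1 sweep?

Iteration 1:
  x_1 = (-11 - (-4)·1.000 - (-3)·1.000) / (9) = -0.444
  x_2 = (0 - (-2)·-0.444 - (-2)·1.000) / (7) = 0.159
  x_3 = (-4 - (4)·-0.444 - (2)·0.159) / (9) = -0.282

(-0.444, 0.159, -0.282)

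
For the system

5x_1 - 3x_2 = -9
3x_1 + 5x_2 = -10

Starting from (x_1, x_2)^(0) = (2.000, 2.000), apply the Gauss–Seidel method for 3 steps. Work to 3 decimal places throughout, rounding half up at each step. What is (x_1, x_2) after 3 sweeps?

Iteration 1:
  x_1 = (-9 - (-3)·2.000) / (5) = -0.600
  x_2 = (-10 - (3)·-0.600) / (5) = -1.640
Iteration 2:
  x_1 = (-9 - (-3)·-1.640) / (5) = -2.784
  x_2 = (-10 - (3)·-2.784) / (5) = -0.330
Iteration 3:
  x_1 = (-9 - (-3)·-0.330) / (5) = -1.998
  x_2 = (-10 - (3)·-1.998) / (5) = -0.801

(-1.998, -0.801)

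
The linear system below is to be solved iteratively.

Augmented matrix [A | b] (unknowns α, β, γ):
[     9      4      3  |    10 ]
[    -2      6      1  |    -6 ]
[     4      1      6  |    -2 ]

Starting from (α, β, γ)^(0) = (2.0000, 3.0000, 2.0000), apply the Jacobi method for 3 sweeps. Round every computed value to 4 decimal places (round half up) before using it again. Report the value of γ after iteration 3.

-1.5973

Iteration 1:
  α = (10 - (4)·3.0000 - (3)·2.0000) / (9) = -0.8889
  β = (-6 - (-2)·2.0000 - (1)·2.0000) / (6) = -0.6667
  γ = (-2 - (4)·2.0000 - (1)·3.0000) / (6) = -2.1667
Iteration 2:
  α = (10 - (4)·-0.6667 - (3)·-2.1667) / (9) = 2.1297
  β = (-6 - (-2)·-0.8889 - (1)·-2.1667) / (6) = -0.9352
  γ = (-2 - (4)·-0.8889 - (1)·-0.6667) / (6) = 0.3704
Iteration 3:
  α = (10 - (4)·-0.9352 - (3)·0.3704) / (9) = 1.4033
  β = (-6 - (-2)·2.1297 - (1)·0.3704) / (6) = -0.3518
  γ = (-2 - (4)·2.1297 - (1)·-0.9352) / (6) = -1.5973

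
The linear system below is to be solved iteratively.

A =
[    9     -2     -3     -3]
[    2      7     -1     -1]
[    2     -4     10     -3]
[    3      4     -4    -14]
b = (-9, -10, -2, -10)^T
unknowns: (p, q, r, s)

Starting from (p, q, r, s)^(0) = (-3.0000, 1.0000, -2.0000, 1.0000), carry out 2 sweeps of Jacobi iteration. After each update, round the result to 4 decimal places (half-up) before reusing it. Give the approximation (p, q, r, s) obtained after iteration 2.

(-0.4825, -0.8213, 0.0151, -0.0422)

Iteration 1:
  p = (-9 - (-2)·1.0000 - (-3)·-2.0000 - (-3)·1.0000) / (9) = -1.1111
  q = (-10 - (2)·-3.0000 - (-1)·-2.0000 - (-1)·1.0000) / (7) = -0.7143
  r = (-2 - (2)·-3.0000 - (-4)·1.0000 - (-3)·1.0000) / (10) = 1.1000
  s = (-10 - (3)·-3.0000 - (4)·1.0000 - (-4)·-2.0000) / (-14) = 0.9286
Iteration 2:
  p = (-9 - (-2)·-0.7143 - (-3)·1.1000 - (-3)·0.9286) / (9) = -0.4825
  q = (-10 - (2)·-1.1111 - (-1)·1.1000 - (-1)·0.9286) / (7) = -0.8213
  r = (-2 - (2)·-1.1111 - (-4)·-0.7143 - (-3)·0.9286) / (10) = 0.0151
  s = (-10 - (3)·-1.1111 - (4)·-0.7143 - (-4)·1.1000) / (-14) = -0.0422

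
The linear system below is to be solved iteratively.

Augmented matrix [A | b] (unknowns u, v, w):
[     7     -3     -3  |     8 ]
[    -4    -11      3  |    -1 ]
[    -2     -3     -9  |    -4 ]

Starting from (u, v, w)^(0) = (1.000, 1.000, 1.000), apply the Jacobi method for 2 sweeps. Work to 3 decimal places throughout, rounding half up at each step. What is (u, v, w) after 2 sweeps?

(1.095, -0.667, 0.000)

Iteration 1:
  u = (8 - (-3)·1.000 - (-3)·1.000) / (7) = 2.000
  v = (-1 - (-4)·1.000 - (3)·1.000) / (-11) = 0.000
  w = (-4 - (-2)·1.000 - (-3)·1.000) / (-9) = -0.111
Iteration 2:
  u = (8 - (-3)·0.000 - (-3)·-0.111) / (7) = 1.095
  v = (-1 - (-4)·2.000 - (3)·-0.111) / (-11) = -0.667
  w = (-4 - (-2)·2.000 - (-3)·0.000) / (-9) = 0.000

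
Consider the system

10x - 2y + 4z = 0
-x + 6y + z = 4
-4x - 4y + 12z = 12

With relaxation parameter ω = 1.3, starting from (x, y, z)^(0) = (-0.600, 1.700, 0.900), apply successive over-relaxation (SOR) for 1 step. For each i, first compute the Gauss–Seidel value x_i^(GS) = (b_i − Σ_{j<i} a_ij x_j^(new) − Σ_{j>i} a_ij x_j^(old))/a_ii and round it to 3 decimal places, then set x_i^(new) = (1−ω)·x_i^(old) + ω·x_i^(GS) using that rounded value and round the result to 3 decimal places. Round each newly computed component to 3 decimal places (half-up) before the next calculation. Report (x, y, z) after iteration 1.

Iteration 1:
  x: GS value = (0 - (-2)·1.700 - (4)·0.900) / (10) = -0.020;  x ← (1−ω)·-0.600 + ω·-0.020 = 0.154
  y: GS value = (4 - (-1)·0.154 - (1)·0.900) / (6) = 0.542;  y ← (1−ω)·1.700 + ω·0.542 = 0.195
  z: GS value = (12 - (-4)·0.154 - (-4)·0.195) / (12) = 1.116;  z ← (1−ω)·0.900 + ω·1.116 = 1.181

(0.154, 0.195, 1.181)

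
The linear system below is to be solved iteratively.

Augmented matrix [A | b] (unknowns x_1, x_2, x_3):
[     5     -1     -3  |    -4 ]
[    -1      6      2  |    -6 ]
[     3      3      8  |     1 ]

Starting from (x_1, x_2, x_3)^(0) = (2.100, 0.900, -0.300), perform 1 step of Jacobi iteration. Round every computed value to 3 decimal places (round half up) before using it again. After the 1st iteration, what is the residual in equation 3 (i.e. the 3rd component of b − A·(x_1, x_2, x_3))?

13.050

Iteration 1:
  x_1 = (-4 - (-1)·0.900 - (-3)·-0.300) / (5) = -0.800
  x_2 = (-6 - (-1)·2.100 - (2)·-0.300) / (6) = -0.550
  x_3 = (1 - (3)·2.100 - (3)·0.900) / (8) = -1.000
Residual b − A·x = (-3.550, -1.500, 13.050)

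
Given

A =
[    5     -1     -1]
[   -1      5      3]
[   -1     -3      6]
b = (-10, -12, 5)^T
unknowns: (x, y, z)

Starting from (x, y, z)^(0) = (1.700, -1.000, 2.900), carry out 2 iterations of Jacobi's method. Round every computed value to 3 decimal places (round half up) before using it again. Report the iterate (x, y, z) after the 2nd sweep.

Iteration 1:
  x = (-10 - (-1)·-1.000 - (-1)·2.900) / (5) = -1.620
  y = (-12 - (-1)·1.700 - (3)·2.900) / (5) = -3.800
  z = (5 - (-1)·1.700 - (-3)·-1.000) / (6) = 0.617
Iteration 2:
  x = (-10 - (-1)·-3.800 - (-1)·0.617) / (5) = -2.637
  y = (-12 - (-1)·-1.620 - (3)·0.617) / (5) = -3.094
  z = (5 - (-1)·-1.620 - (-3)·-3.800) / (6) = -1.337

(-2.637, -3.094, -1.337)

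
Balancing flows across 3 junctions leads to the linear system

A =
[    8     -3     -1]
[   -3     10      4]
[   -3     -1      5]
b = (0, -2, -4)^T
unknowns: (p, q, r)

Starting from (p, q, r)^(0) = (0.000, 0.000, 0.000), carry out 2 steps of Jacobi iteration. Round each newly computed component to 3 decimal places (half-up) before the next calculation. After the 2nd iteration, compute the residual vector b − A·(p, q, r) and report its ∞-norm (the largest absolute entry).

0.920

Iteration 1:
  p = (0 - (-3)·0.000 - (-1)·0.000) / (8) = 0.000
  q = (-2 - (-3)·0.000 - (4)·0.000) / (10) = -0.200
  r = (-4 - (-3)·0.000 - (-1)·0.000) / (5) = -0.800
Iteration 2:
  p = (0 - (-3)·-0.200 - (-1)·-0.800) / (8) = -0.175
  q = (-2 - (-3)·0.000 - (4)·-0.800) / (10) = 0.120
  r = (-4 - (-3)·0.000 - (-1)·-0.200) / (5) = -0.840
Residual b − A·x = (0.920, -0.365, -0.205); ∞-norm = 0.920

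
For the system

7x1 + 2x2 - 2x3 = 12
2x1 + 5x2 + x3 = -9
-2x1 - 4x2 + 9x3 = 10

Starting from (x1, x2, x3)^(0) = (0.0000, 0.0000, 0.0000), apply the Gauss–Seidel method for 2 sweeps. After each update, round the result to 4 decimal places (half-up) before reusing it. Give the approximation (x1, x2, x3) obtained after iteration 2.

Iteration 1:
  x1 = (12 - (2)·0.0000 - (-2)·0.0000) / (7) = 1.7143
  x2 = (-9 - (2)·1.7143 - (1)·0.0000) / (5) = -2.4857
  x3 = (10 - (-2)·1.7143 - (-4)·-2.4857) / (9) = 0.3873
Iteration 2:
  x1 = (12 - (2)·-2.4857 - (-2)·0.3873) / (7) = 2.5351
  x2 = (-9 - (2)·2.5351 - (1)·0.3873) / (5) = -2.8915
  x3 = (10 - (-2)·2.5351 - (-4)·-2.8915) / (9) = 0.3894

(2.5351, -2.8915, 0.3894)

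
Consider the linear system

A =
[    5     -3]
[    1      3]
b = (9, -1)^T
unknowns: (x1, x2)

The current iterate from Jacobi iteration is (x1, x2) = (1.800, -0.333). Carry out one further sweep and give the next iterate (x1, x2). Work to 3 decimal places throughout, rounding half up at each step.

One sweep:
  x1 = (9 - (-3)·-0.333) / (5) = 1.600
  x2 = (-1 - (1)·1.800) / (3) = -0.933

(1.600, -0.933)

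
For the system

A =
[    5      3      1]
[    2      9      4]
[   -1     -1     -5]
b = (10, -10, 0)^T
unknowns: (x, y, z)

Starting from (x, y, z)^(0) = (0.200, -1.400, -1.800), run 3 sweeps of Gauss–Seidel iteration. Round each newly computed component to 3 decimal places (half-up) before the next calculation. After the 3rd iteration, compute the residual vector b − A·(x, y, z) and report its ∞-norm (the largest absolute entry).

0.458

Iteration 1:
  x = (10 - (3)·-1.400 - (1)·-1.800) / (5) = 3.200
  y = (-10 - (2)·3.200 - (4)·-1.800) / (9) = -1.022
  z = (0 - (-1)·3.200 - (-1)·-1.022) / (-5) = -0.436
Iteration 2:
  x = (10 - (3)·-1.022 - (1)·-0.436) / (5) = 2.700
  y = (-10 - (2)·2.700 - (4)·-0.436) / (9) = -1.517
  z = (0 - (-1)·2.700 - (-1)·-1.517) / (-5) = -0.237
Iteration 3:
  x = (10 - (3)·-1.517 - (1)·-0.237) / (5) = 2.958
  y = (-10 - (2)·2.958 - (4)·-0.237) / (9) = -1.663
  z = (0 - (-1)·2.958 - (-1)·-1.663) / (-5) = -0.259
Residual b − A·x = (0.458, 0.087, 0.000); ∞-norm = 0.458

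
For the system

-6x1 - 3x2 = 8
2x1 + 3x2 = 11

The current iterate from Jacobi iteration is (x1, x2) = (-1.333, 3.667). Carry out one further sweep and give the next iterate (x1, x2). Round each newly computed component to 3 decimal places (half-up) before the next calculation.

(-3.167, 4.555)

One sweep:
  x1 = (8 - (-3)·3.667) / (-6) = -3.167
  x2 = (11 - (2)·-1.333) / (3) = 4.555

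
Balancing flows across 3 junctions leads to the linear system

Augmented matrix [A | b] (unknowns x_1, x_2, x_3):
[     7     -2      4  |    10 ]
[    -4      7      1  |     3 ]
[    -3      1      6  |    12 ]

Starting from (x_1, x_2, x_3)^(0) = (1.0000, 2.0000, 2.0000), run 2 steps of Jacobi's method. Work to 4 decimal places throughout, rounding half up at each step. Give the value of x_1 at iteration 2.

Iteration 1:
  x_1 = (10 - (-2)·2.0000 - (4)·2.0000) / (7) = 0.8571
  x_2 = (3 - (-4)·1.0000 - (1)·2.0000) / (7) = 0.7143
  x_3 = (12 - (-3)·1.0000 - (1)·2.0000) / (6) = 2.1667
Iteration 2:
  x_1 = (10 - (-2)·0.7143 - (4)·2.1667) / (7) = 0.3945
  x_2 = (3 - (-4)·0.8571 - (1)·2.1667) / (7) = 0.6088
  x_3 = (12 - (-3)·0.8571 - (1)·0.7143) / (6) = 2.3095

0.3945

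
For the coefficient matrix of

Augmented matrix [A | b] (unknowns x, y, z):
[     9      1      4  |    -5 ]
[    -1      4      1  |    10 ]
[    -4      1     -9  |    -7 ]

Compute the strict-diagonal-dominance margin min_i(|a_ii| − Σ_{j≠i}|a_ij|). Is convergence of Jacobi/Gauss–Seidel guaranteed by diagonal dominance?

row 1: |9| − (1+4) = 4
row 2: |4| − (1+1) = 2
row 3: |-9| − (4+1) = 4
minimum over rows = 2 → strictly diagonally dominant (convergence guaranteed)

2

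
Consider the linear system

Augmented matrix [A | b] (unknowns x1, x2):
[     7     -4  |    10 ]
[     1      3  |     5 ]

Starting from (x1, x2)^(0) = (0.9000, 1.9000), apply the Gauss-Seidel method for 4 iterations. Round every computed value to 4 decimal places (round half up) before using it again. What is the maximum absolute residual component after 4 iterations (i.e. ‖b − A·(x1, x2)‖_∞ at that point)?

0.0293

Iteration 1:
  x1 = (10 - (-4)·1.9000) / (7) = 2.5143
  x2 = (5 - (1)·2.5143) / (3) = 0.8286
Iteration 2:
  x1 = (10 - (-4)·0.8286) / (7) = 1.9021
  x2 = (5 - (1)·1.9021) / (3) = 1.0326
Iteration 3:
  x1 = (10 - (-4)·1.0326) / (7) = 2.0186
  x2 = (5 - (1)·2.0186) / (3) = 0.9938
Iteration 4:
  x1 = (10 - (-4)·0.9938) / (7) = 1.9965
  x2 = (5 - (1)·1.9965) / (3) = 1.0012
Residual b − A·x = (0.0293, -0.0001); ∞-norm = 0.0293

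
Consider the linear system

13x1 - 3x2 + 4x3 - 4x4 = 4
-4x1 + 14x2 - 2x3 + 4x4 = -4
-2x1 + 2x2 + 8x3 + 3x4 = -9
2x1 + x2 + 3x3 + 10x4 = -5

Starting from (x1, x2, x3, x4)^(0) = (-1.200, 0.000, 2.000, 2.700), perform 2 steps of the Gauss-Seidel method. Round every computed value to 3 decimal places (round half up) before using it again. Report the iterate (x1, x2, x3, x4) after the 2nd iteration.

Iteration 1:
  x1 = (4 - (-3)·0.000 - (4)·2.000 - (-4)·2.700) / (13) = 0.523
  x2 = (-4 - (-4)·0.523 - (-2)·2.000 - (4)·2.700) / (14) = -0.622
  x3 = (-9 - (-2)·0.523 - (2)·-0.622 - (3)·2.700) / (8) = -1.851
  x4 = (-5 - (2)·0.523 - (1)·-0.622 - (3)·-1.851) / (10) = 0.013
Iteration 2:
  x1 = (4 - (-3)·-0.622 - (4)·-1.851 - (-4)·0.013) / (13) = 0.738
  x2 = (-4 - (-4)·0.738 - (-2)·-1.851 - (4)·0.013) / (14) = -0.343
  x3 = (-9 - (-2)·0.738 - (2)·-0.343 - (3)·0.013) / (8) = -0.860
  x4 = (-5 - (2)·0.738 - (1)·-0.343 - (3)·-0.860) / (10) = -0.355

(0.738, -0.343, -0.860, -0.355)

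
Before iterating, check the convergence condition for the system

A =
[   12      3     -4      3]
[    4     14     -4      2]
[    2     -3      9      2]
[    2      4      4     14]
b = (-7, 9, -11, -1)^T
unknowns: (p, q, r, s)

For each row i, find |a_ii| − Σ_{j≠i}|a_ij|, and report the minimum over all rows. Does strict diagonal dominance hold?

2

row 1: |12| − (3+4+3) = 2
row 2: |14| − (4+4+2) = 4
row 3: |9| − (2+3+2) = 2
row 4: |14| − (2+4+4) = 4
minimum over rows = 2 → strictly diagonally dominant (convergence guaranteed)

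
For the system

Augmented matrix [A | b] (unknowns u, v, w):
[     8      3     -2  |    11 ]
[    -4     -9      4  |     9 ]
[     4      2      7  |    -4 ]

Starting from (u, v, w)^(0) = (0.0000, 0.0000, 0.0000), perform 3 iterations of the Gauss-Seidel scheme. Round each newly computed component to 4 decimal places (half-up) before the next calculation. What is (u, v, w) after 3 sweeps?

(1.9540, -2.2915, -1.0333)

Iteration 1:
  u = (11 - (3)·0.0000 - (-2)·0.0000) / (8) = 1.3750
  v = (9 - (-4)·1.3750 - (4)·0.0000) / (-9) = -1.6111
  w = (-4 - (4)·1.3750 - (2)·-1.6111) / (7) = -0.8968
Iteration 2:
  u = (11 - (3)·-1.6111 - (-2)·-0.8968) / (8) = 1.7550
  v = (9 - (-4)·1.7550 - (4)·-0.8968) / (-9) = -2.1786
  w = (-4 - (4)·1.7550 - (2)·-2.1786) / (7) = -0.9518
Iteration 3:
  u = (11 - (3)·-2.1786 - (-2)·-0.9518) / (8) = 1.9540
  v = (9 - (-4)·1.9540 - (4)·-0.9518) / (-9) = -2.2915
  w = (-4 - (4)·1.9540 - (2)·-2.2915) / (7) = -1.0333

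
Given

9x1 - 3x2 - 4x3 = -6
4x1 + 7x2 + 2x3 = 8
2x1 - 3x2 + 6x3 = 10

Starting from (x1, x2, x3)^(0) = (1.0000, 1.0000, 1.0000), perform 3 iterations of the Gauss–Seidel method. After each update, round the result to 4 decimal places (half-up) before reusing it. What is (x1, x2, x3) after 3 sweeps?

Iteration 1:
  x1 = (-6 - (-3)·1.0000 - (-4)·1.0000) / (9) = 0.1111
  x2 = (8 - (4)·0.1111 - (2)·1.0000) / (7) = 0.7937
  x3 = (10 - (2)·0.1111 - (-3)·0.7937) / (6) = 2.0265
Iteration 2:
  x1 = (-6 - (-3)·0.7937 - (-4)·2.0265) / (9) = 0.4986
  x2 = (8 - (4)·0.4986 - (2)·2.0265) / (7) = 0.2789
  x3 = (10 - (2)·0.4986 - (-3)·0.2789) / (6) = 1.6399
Iteration 3:
  x1 = (-6 - (-3)·0.2789 - (-4)·1.6399) / (9) = 0.1551
  x2 = (8 - (4)·0.1551 - (2)·1.6399) / (7) = 0.5857
  x3 = (10 - (2)·0.1551 - (-3)·0.5857) / (6) = 1.9078

(0.1551, 0.5857, 1.9078)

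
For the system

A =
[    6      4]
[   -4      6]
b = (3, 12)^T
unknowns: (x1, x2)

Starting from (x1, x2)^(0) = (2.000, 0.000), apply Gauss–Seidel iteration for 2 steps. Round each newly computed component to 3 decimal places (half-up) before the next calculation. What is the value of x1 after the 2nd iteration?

Iteration 1:
  x1 = (3 - (4)·0.000) / (6) = 0.500
  x2 = (12 - (-4)·0.500) / (6) = 2.333
Iteration 2:
  x1 = (3 - (4)·2.333) / (6) = -1.055
  x2 = (12 - (-4)·-1.055) / (6) = 1.297

-1.055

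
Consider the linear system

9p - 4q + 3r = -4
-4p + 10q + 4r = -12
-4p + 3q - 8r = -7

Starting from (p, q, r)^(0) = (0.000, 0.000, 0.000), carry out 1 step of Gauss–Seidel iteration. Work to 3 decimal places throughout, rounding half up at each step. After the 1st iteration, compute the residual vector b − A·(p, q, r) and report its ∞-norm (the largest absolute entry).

Iteration 1:
  p = (-4 - (-4)·0.000 - (3)·0.000) / (9) = -0.444
  q = (-12 - (-4)·-0.444 - (4)·0.000) / (10) = -1.378
  r = (-7 - (-4)·-0.444 - (3)·-1.378) / (-8) = 0.580
Residual b − A·x = (-7.256, -2.316, -0.002); ∞-norm = 7.256

7.256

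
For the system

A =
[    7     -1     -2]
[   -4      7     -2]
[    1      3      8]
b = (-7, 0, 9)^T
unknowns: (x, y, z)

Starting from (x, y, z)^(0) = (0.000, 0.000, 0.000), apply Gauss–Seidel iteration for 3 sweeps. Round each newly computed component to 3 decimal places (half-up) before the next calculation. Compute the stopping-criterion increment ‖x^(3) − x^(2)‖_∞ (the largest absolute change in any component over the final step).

0.072

Iteration 1:
  x = (-7 - (-1)·0.000 - (-2)·0.000) / (7) = -1.000
  y = (0 - (-4)·-1.000 - (-2)·0.000) / (7) = -0.571
  z = (9 - (1)·-1.000 - (3)·-0.571) / (8) = 1.464
Iteration 2:
  x = (-7 - (-1)·-0.571 - (-2)·1.464) / (7) = -0.663
  y = (0 - (-4)·-0.663 - (-2)·1.464) / (7) = 0.039
  z = (9 - (1)·-0.663 - (3)·0.039) / (8) = 1.193
Iteration 3:
  x = (-7 - (-1)·0.039 - (-2)·1.193) / (7) = -0.654
  y = (0 - (-4)·-0.654 - (-2)·1.193) / (7) = -0.033
  z = (9 - (1)·-0.654 - (3)·-0.033) / (8) = 1.219
Change: (0.009, -0.072, 0.026) → max |·| = 0.072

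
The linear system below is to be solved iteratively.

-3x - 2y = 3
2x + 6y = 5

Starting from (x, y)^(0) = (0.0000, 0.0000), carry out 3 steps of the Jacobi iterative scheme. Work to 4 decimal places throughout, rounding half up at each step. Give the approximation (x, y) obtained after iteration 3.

(-1.7778, 1.3518)

Iteration 1:
  x = (3 - (-2)·0.0000) / (-3) = -1.0000
  y = (5 - (2)·0.0000) / (6) = 0.8333
Iteration 2:
  x = (3 - (-2)·0.8333) / (-3) = -1.5555
  y = (5 - (2)·-1.0000) / (6) = 1.1667
Iteration 3:
  x = (3 - (-2)·1.1667) / (-3) = -1.7778
  y = (5 - (2)·-1.5555) / (6) = 1.3518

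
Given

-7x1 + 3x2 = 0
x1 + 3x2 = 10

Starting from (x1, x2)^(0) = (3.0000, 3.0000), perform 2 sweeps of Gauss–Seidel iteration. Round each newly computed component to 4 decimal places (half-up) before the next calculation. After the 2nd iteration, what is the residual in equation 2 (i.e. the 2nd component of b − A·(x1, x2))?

-0.0001

Iteration 1:
  x1 = (0 - (3)·3.0000) / (-7) = 1.2857
  x2 = (10 - (1)·1.2857) / (3) = 2.9048
Iteration 2:
  x1 = (0 - (3)·2.9048) / (-7) = 1.2449
  x2 = (10 - (1)·1.2449) / (3) = 2.9184
Residual b − A·x = (-0.0409, -0.0001)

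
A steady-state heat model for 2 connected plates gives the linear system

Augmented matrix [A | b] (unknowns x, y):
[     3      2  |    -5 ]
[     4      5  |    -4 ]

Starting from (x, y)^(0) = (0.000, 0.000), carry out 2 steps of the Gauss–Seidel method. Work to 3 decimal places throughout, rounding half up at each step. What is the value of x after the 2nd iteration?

Iteration 1:
  x = (-5 - (2)·0.000) / (3) = -1.667
  y = (-4 - (4)·-1.667) / (5) = 0.534
Iteration 2:
  x = (-5 - (2)·0.534) / (3) = -2.023
  y = (-4 - (4)·-2.023) / (5) = 0.818

-2.023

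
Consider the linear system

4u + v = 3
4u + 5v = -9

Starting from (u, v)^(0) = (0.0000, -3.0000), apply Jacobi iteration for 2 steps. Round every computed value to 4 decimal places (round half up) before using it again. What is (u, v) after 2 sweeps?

(1.2000, -3.0000)

Iteration 1:
  u = (3 - (1)·-3.0000) / (4) = 1.5000
  v = (-9 - (4)·0.0000) / (5) = -1.8000
Iteration 2:
  u = (3 - (1)·-1.8000) / (4) = 1.2000
  v = (-9 - (4)·1.5000) / (5) = -3.0000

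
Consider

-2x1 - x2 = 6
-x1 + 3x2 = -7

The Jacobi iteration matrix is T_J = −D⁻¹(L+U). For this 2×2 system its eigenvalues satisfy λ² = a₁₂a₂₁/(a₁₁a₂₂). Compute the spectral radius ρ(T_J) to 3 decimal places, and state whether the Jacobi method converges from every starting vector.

0.408

a₁₂a₂₁/(a₁₁a₂₂) = (-1)·(-1) / ((-2)·(3)) = -0.166667
ρ = √|-0.166667| = √0.166667 = 0.408
ρ < 1, so Jacobi converges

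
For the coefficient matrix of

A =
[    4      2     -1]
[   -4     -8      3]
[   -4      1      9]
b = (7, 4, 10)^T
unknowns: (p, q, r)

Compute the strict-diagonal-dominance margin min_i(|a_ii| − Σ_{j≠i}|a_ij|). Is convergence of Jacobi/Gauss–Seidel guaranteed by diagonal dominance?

row 1: |4| − (2+1) = 1
row 2: |-8| − (4+3) = 1
row 3: |9| − (4+1) = 4
minimum over rows = 1 → strictly diagonally dominant (convergence guaranteed)

1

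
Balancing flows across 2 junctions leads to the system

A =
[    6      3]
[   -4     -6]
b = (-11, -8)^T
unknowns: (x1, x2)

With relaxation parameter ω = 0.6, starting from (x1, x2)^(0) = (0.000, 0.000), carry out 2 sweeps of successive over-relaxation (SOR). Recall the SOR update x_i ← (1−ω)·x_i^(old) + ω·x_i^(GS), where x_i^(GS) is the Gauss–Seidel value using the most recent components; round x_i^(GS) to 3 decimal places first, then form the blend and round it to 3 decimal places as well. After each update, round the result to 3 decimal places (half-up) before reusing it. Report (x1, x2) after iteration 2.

(-1.912, 2.061)

Iteration 1:
  x1: GS value = (-11 - (3)·0.000) / (6) = -1.833;  x1 ← (1−ω)·0.000 + ω·-1.833 = -1.100
  x2: GS value = (-8 - (-4)·-1.100) / (-6) = 2.067;  x2 ← (1−ω)·0.000 + ω·2.067 = 1.240
Iteration 2:
  x1: GS value = (-11 - (3)·1.240) / (6) = -2.453;  x1 ← (1−ω)·-1.100 + ω·-2.453 = -1.912
  x2: GS value = (-8 - (-4)·-1.912) / (-6) = 2.608;  x2 ← (1−ω)·1.240 + ω·2.608 = 2.061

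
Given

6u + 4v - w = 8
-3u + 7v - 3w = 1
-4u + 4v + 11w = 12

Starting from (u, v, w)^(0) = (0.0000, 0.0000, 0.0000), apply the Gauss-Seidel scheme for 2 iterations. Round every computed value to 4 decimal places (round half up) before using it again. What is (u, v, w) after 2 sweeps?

(1.0765, 1.1682, 1.0576)

Iteration 1:
  u = (8 - (4)·0.0000 - (-1)·0.0000) / (6) = 1.3333
  v = (1 - (-3)·1.3333 - (-3)·0.0000) / (7) = 0.7143
  w = (12 - (-4)·1.3333 - (4)·0.7143) / (11) = 1.3160
Iteration 2:
  u = (8 - (4)·0.7143 - (-1)·1.3160) / (6) = 1.0765
  v = (1 - (-3)·1.0765 - (-3)·1.3160) / (7) = 1.1682
  w = (12 - (-4)·1.0765 - (4)·1.1682) / (11) = 1.0576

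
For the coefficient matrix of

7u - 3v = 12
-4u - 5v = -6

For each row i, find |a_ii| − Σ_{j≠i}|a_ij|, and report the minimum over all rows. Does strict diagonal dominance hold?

1

row 1: |7| − (3) = 4
row 2: |-5| − (4) = 1
minimum over rows = 1 → strictly diagonally dominant (convergence guaranteed)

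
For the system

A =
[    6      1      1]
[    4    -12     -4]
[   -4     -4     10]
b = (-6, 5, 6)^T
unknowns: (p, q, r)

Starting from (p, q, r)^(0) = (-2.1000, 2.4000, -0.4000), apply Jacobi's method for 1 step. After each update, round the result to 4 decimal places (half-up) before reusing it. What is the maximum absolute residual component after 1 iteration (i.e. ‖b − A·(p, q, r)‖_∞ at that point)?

Iteration 1:
  p = (-6 - (1)·2.4000 - (1)·-0.4000) / (6) = -1.3333
  q = (5 - (4)·-2.1000 - (-4)·-0.4000) / (-12) = -0.9833
  r = (6 - (-4)·-2.1000 - (-4)·2.4000) / (10) = 0.7200
Residual b − A·x = (2.2631, 1.4136, -10.4664); ∞-norm = 10.4664

10.4664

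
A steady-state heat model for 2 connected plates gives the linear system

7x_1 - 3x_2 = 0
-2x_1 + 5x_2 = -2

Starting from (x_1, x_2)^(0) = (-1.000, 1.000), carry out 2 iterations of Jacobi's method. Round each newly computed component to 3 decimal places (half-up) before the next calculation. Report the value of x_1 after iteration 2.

-0.343

Iteration 1:
  x_1 = (0 - (-3)·1.000) / (7) = 0.429
  x_2 = (-2 - (-2)·-1.000) / (5) = -0.800
Iteration 2:
  x_1 = (0 - (-3)·-0.800) / (7) = -0.343
  x_2 = (-2 - (-2)·0.429) / (5) = -0.228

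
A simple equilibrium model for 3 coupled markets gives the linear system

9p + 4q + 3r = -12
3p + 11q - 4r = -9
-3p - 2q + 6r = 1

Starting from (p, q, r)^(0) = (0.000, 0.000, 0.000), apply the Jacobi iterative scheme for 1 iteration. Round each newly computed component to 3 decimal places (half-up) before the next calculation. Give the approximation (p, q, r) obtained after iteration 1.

(-1.333, -0.818, 0.167)

Iteration 1:
  p = (-12 - (4)·0.000 - (3)·0.000) / (9) = -1.333
  q = (-9 - (3)·0.000 - (-4)·0.000) / (11) = -0.818
  r = (1 - (-3)·0.000 - (-2)·0.000) / (6) = 0.167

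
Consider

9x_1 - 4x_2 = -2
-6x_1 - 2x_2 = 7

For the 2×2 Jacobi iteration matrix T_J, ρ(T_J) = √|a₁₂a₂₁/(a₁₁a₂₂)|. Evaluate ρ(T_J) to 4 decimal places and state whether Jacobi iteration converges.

a₁₂a₂₁/(a₁₁a₂₂) = (-4)·(-6) / ((9)·(-2)) = -1.333333
ρ = √|-1.333333| = √1.333333 = 1.1547
ρ > 1, so Jacobi diverges

1.1547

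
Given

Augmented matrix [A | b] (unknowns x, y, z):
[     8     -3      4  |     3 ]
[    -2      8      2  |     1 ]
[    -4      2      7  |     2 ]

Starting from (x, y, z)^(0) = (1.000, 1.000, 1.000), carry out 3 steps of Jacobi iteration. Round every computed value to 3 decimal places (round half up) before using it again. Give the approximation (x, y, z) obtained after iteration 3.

Iteration 1:
  x = (3 - (-3)·1.000 - (4)·1.000) / (8) = 0.250
  y = (1 - (-2)·1.000 - (2)·1.000) / (8) = 0.125
  z = (2 - (-4)·1.000 - (2)·1.000) / (7) = 0.571
Iteration 2:
  x = (3 - (-3)·0.125 - (4)·0.571) / (8) = 0.136
  y = (1 - (-2)·0.250 - (2)·0.571) / (8) = 0.045
  z = (2 - (-4)·0.250 - (2)·0.125) / (7) = 0.393
Iteration 3:
  x = (3 - (-3)·0.045 - (4)·0.393) / (8) = 0.195
  y = (1 - (-2)·0.136 - (2)·0.393) / (8) = 0.061
  z = (2 - (-4)·0.136 - (2)·0.045) / (7) = 0.351

(0.195, 0.061, 0.351)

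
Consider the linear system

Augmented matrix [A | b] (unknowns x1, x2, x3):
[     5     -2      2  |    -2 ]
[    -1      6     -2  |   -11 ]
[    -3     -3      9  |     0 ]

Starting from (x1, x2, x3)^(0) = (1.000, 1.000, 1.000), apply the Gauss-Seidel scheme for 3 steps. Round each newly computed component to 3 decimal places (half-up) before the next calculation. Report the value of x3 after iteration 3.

Iteration 1:
  x1 = (-2 - (-2)·1.000 - (2)·1.000) / (5) = -0.400
  x2 = (-11 - (-1)·-0.400 - (-2)·1.000) / (6) = -1.567
  x3 = (0 - (-3)·-0.400 - (-3)·-1.567) / (9) = -0.656
Iteration 2:
  x1 = (-2 - (-2)·-1.567 - (2)·-0.656) / (5) = -0.764
  x2 = (-11 - (-1)·-0.764 - (-2)·-0.656) / (6) = -2.179
  x3 = (0 - (-3)·-0.764 - (-3)·-2.179) / (9) = -0.981
Iteration 3:
  x1 = (-2 - (-2)·-2.179 - (2)·-0.981) / (5) = -0.879
  x2 = (-11 - (-1)·-0.879 - (-2)·-0.981) / (6) = -2.307
  x3 = (0 - (-3)·-0.879 - (-3)·-2.307) / (9) = -1.062

-1.062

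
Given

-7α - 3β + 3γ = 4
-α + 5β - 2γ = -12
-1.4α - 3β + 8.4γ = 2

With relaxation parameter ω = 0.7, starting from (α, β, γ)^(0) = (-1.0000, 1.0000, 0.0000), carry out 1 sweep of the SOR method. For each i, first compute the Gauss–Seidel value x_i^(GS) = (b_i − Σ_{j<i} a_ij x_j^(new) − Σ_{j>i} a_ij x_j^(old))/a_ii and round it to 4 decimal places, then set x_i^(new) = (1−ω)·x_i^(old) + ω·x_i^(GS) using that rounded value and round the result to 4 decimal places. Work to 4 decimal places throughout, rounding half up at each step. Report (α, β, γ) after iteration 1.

Iteration 1:
  α: GS value = (4 - (-3)·1.0000 - (3)·0.0000) / (-7) = -1.0000;  α ← (1−ω)·-1.0000 + ω·-1.0000 = -1.0000
  β: GS value = (-12 - (-1)·-1.0000 - (-2)·0.0000) / (5) = -2.6000;  β ← (1−ω)·1.0000 + ω·-2.6000 = -1.5200
  γ: GS value = (2 - (-1.4)·-1.0000 - (-3)·-1.5200) / (8.4) = -0.4714;  γ ← (1−ω)·0.0000 + ω·-0.4714 = -0.3300

(-1.0000, -1.5200, -0.3300)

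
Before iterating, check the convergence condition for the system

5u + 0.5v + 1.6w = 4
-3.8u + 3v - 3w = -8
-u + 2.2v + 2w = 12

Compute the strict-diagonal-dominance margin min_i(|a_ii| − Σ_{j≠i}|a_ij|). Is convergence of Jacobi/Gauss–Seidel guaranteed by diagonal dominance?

row 1: |5| − (0.5+1.6) = 2.9
row 2: |3| − (3.8+3) = -3.8
row 3: |2| − (1+2.2) = -1.2
minimum over rows = -3.8 → not strictly diagonally dominant

-3.8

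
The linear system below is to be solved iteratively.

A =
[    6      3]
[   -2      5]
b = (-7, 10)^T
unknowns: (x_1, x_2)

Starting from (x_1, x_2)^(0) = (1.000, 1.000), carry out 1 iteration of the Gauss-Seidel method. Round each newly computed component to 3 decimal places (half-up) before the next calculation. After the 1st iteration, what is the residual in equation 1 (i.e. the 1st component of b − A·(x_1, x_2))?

Iteration 1:
  x_1 = (-7 - (3)·1.000) / (6) = -1.667
  x_2 = (10 - (-2)·-1.667) / (5) = 1.333
Residual b − A·x = (-0.997, 0.001)

-0.997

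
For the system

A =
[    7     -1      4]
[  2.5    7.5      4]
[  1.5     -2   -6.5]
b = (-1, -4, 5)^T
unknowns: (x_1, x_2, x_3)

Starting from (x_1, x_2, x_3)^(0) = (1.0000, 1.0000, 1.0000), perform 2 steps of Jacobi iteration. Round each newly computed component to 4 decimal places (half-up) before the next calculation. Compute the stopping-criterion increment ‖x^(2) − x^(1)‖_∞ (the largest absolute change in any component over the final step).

1.5084

Iteration 1:
  x_1 = (-1 - (-1)·1.0000 - (4)·1.0000) / (7) = -0.5714
  x_2 = (-4 - (2.5)·1.0000 - (4)·1.0000) / (7.5) = -1.4000
  x_3 = (5 - (1.5)·1.0000 - (-2)·1.0000) / (-6.5) = -0.8462
Iteration 2:
  x_1 = (-1 - (-1)·-1.4000 - (4)·-0.8462) / (7) = 0.1407
  x_2 = (-4 - (2.5)·-0.5714 - (4)·-0.8462) / (7.5) = 0.1084
  x_3 = (5 - (1.5)·-0.5714 - (-2)·-1.4000) / (-6.5) = -0.4703
Change: (0.7121, 1.5084, 0.3759) → max |·| = 1.5084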